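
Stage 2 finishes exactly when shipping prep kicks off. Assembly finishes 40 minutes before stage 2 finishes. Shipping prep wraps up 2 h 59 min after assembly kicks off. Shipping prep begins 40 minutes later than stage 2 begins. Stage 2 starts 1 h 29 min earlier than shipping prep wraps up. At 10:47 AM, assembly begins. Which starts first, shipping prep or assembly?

Shipping prep ends at 10:47 AM + 179 min = 1:46 PM.
Stage 2 starts at 1:46 PM − 89 min = 12:17 PM.
Shipping prep starts at 12:17 PM + 40 min = 12:57 PM.
Shipping prep starts at 12:57 PM and assembly starts at 10:47 AM, so assembly is first.

assembly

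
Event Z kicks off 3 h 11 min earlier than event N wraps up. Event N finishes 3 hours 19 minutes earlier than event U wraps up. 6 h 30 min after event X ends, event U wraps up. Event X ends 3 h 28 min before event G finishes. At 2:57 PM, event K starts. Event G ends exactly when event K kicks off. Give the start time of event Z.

11:29 AM

Event G ends at 2:57 PM.
Event X ends at 2:57 PM − 208 min = 11:29 AM.
Event U ends at 11:29 AM + 390 min = 5:59 PM.
Event N ends at 5:59 PM − 199 min = 2:40 PM.
Event Z starts at 2:40 PM − 191 min = 11:29 AM.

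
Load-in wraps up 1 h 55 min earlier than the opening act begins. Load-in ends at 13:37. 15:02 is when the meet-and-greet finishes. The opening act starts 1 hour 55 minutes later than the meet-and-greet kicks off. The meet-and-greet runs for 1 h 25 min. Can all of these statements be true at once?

Yes

The meet-and-greet starts at 15:02 − 85 min = 13:37.
The opening act starts at 13:37 + 115 min = 15:32.
Load-in ends at 15:32 − 115 min = 13:37.
That matches the stated 13:37, so the schedule is consistent.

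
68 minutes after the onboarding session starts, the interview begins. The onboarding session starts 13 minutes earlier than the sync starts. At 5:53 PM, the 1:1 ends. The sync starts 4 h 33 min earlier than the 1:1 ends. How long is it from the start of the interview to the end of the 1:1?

The sync starts at 5:53 PM − 273 min = 1:20 PM.
The onboarding session starts at 1:20 PM − 13 min = 1:07 PM.
The interview starts at 1:07 PM + 68 min = 2:15 PM.
From 2:15 PM to 5:53 PM is 3 hours 38 minutes.

3 hours 38 minutes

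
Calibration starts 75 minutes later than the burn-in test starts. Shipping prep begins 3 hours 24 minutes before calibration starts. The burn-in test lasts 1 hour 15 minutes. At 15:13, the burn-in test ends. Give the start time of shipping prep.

11:49

The burn-in test starts at 15:13 − 75 min = 13:58.
Calibration starts at 13:58 + 75 min = 15:13.
Shipping prep starts at 15:13 − 204 min = 11:49.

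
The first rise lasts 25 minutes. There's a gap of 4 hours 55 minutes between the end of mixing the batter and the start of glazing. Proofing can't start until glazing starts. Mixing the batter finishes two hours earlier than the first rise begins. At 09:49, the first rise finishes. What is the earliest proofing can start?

12:19

The first rise starts at 09:49 − 25 min = 09:24.
Mixing the batter ends at 09:24 − 120 min = 07:24.
Glazing starts at 07:24 + 295 min = 12:19.
Proofing is bounded by glazing, so the earliest it can start is 12:19.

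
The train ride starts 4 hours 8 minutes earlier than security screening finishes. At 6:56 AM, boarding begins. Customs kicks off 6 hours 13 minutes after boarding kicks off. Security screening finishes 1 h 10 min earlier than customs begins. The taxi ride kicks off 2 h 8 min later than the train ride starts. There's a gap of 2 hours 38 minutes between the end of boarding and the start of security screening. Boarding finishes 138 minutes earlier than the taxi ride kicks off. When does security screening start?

10:19 AM

Customs starts at 6:56 AM + 373 min = 1:09 PM.
Security screening ends at 1:09 PM − 70 min = 11:59 AM.
The train ride starts at 11:59 AM − 248 min = 7:51 AM.
The taxi ride starts at 7:51 AM + 128 min = 9:59 AM.
Boarding ends at 9:59 AM − 138 min = 7:41 AM.
Security screening starts at 7:41 AM + 158 min = 10:19 AM.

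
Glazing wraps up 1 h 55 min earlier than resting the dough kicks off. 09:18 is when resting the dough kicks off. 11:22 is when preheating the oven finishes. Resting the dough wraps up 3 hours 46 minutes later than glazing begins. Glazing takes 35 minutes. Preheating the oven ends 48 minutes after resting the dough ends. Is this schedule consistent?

Glazing ends at 09:18 − 115 min = 07:23.
Glazing starts at 07:23 − 35 min = 06:48.
Resting the dough ends at 06:48 + 226 min = 10:34.
Preheating the oven ends at 10:34 + 48 min = 11:22.
That matches the stated 11:22, so the schedule is consistent.

Yes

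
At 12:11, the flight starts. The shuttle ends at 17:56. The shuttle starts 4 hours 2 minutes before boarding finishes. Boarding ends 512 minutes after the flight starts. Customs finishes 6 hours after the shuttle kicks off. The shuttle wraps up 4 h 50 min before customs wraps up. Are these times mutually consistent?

No

Boarding ends at 12:11 + 512 min = 20:43.
The shuttle starts at 20:43 − 242 min = 16:41.
Customs ends at 16:41 + 360 min = 22:41.
The shuttle ends at 22:41 − 290 min = 17:51.
But the shuttle is also said to end at 17:56 — a 5-minute conflict.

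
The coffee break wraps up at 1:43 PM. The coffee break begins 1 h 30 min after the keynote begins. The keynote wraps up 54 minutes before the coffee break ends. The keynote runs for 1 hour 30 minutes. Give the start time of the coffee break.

The keynote ends at 1:43 PM − 54 min = 12:49 PM.
The keynote starts at 12:49 PM − 90 min = 11:19 AM.
The coffee break starts at 11:19 AM + 90 min = 12:49 PM.

12:49 PM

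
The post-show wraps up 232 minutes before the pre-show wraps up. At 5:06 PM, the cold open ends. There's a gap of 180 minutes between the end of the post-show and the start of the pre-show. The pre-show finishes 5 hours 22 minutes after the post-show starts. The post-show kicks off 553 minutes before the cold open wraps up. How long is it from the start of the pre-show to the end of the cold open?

4 h 43 min

The post-show starts at 5:06 PM − 553 min = 7:53 AM.
The pre-show ends at 7:53 AM + 322 min = 1:15 PM.
The post-show ends at 1:15 PM − 232 min = 9:23 AM.
The pre-show starts at 9:23 AM + 180 min = 12:23 PM.
From 12:23 PM to 5:06 PM is 4 h 43 min.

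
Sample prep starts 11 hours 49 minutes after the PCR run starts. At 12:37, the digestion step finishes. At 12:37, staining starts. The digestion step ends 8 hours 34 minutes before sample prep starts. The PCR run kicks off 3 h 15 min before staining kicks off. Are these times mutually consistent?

Yes

The PCR run starts at 12:37 − 195 min = 09:22.
Sample prep starts at 09:22 + 709 min = 21:11.
The digestion step ends at 21:11 − 514 min = 12:37.
That matches the stated 12:37, so the schedule is consistent.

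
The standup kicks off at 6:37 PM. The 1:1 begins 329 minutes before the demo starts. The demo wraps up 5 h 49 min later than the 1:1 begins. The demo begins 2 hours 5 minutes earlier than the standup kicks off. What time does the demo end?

The demo starts at 6:37 PM − 125 min = 4:32 PM.
The 1:1 starts at 4:32 PM − 329 min = 11:03 AM.
The demo ends at 11:03 AM + 349 min = 4:52 PM.

4:52 PM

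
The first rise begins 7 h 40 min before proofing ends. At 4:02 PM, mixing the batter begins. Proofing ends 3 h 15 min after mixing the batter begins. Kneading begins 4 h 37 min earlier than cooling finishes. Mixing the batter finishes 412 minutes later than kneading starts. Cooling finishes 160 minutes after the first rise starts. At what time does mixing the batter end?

Proofing ends at 4:02 PM + 195 min = 7:17 PM.
The first rise starts at 7:17 PM − 460 min = 11:37 AM.
Cooling ends at 11:37 AM + 160 min = 2:17 PM.
Kneading starts at 2:17 PM − 277 min = 9:40 AM.
Mixing the batter ends at 9:40 AM + 412 min = 4:32 PM.

4:32 PM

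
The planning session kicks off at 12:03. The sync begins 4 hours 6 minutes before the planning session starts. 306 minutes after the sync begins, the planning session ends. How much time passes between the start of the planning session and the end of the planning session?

an hour

The sync starts at 12:03 − 246 min = 07:57.
The planning session ends at 07:57 + 306 min = 13:03.
From 12:03 to 13:03 is an hour.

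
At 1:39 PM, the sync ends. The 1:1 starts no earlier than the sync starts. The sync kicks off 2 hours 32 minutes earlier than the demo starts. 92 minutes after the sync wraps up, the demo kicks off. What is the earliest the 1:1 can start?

12:39 PM

The demo starts at 1:39 PM + 92 min = 3:11 PM.
The sync starts at 3:11 PM − 152 min = 12:39 PM.
The 1:1 is bounded by the sync, so the earliest it can start is 12:39 PM.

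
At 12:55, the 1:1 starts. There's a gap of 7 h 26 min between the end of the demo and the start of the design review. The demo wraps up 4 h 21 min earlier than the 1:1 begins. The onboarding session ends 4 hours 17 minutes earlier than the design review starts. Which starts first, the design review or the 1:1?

the 1:1

The demo ends at 12:55 − 261 min = 08:34.
The design review starts at 08:34 + 446 min = 16:00.
The design review starts at 16:00 and the 1:1 starts at 12:55, so the 1:1 is first.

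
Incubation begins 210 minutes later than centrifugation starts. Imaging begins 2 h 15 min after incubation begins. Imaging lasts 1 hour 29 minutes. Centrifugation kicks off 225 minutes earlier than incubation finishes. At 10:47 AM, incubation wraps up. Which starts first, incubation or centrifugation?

Centrifugation starts at 10:47 AM − 225 min = 7:02 AM.
Incubation starts at 7:02 AM + 210 min = 10:32 AM.
Incubation starts at 10:32 AM and centrifugation starts at 7:02 AM, so centrifugation is first.

centrifugation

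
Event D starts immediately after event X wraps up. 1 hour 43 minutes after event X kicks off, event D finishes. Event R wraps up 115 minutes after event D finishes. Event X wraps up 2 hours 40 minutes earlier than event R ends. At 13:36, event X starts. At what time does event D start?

14:34

Event D ends at 13:36 + 103 min = 15:19.
Event R ends at 15:19 + 115 min = 17:14.
Event X ends at 17:14 − 160 min = 14:34.
So event D starts at 14:34.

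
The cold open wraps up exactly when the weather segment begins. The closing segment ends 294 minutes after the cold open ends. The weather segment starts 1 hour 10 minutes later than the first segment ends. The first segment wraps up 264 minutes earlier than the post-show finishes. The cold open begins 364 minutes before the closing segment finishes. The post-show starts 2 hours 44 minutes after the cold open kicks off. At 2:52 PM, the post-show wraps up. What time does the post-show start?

1:12 PM

The first segment ends at 2:52 PM − 264 min = 10:28 AM.
The weather segment starts at 10:28 AM + 70 min = 11:38 AM.
So the cold open ends at 11:38 AM.
The closing segment ends at 11:38 AM + 294 min = 4:32 PM.
The cold open starts at 4:32 PM − 364 min = 10:28 AM.
The post-show starts at 10:28 AM + 164 min = 1:12 PM.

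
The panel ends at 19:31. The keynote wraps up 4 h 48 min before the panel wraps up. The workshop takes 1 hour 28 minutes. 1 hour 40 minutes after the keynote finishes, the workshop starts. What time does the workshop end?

The keynote ends at 19:31 − 288 min = 14:43.
The workshop starts at 14:43 + 100 min = 16:23.
The workshop ends at 16:23 + 88 min = 17:51.

17:51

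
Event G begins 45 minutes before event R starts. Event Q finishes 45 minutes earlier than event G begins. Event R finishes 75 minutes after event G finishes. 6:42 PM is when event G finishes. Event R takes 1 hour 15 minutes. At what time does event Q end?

5:12 PM

Event R ends at 6:42 PM + 75 min = 7:57 PM.
Event R starts at 7:57 PM − 75 min = 6:42 PM.
Event G starts at 6:42 PM − 45 min = 5:57 PM.
Event Q ends at 5:57 PM − 45 min = 5:12 PM.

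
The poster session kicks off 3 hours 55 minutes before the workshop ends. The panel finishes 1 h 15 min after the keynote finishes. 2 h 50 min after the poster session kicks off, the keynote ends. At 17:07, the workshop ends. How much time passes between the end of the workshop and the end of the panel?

10 minutes

The poster session starts at 17:07 − 235 min = 13:12.
The keynote ends at 13:12 + 170 min = 16:02.
The panel ends at 16:02 + 75 min = 17:17.
From 17:07 to 17:17 is 10 minutes.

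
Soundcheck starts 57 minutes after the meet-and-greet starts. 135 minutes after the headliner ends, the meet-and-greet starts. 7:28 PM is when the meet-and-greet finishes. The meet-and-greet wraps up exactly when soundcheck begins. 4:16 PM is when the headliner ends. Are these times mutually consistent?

Yes

The meet-and-greet starts at 4:16 PM + 135 min = 6:31 PM.
Soundcheck starts at 6:31 PM + 57 min = 7:28 PM.
So the meet-and-greet ends at 7:28 PM.
That matches the stated 7:28 PM, so the schedule is consistent.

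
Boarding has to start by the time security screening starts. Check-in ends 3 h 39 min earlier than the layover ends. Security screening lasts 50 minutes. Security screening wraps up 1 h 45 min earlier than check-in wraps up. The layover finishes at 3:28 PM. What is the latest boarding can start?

9:14 AM

Check-in ends at 3:28 PM − 219 min = 11:49 AM.
Security screening ends at 11:49 AM − 105 min = 10:04 AM.
Security screening starts at 10:04 AM − 50 min = 9:14 AM.
Boarding is bounded by security screening, so the latest it can start is 9:14 AM.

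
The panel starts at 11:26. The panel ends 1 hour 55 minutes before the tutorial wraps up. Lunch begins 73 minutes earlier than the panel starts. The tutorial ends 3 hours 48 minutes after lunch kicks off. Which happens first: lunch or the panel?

Lunch starts at 11:26 − 73 min = 10:13.
Lunch starts at 10:13 and the panel starts at 11:26, so lunch is first.

lunch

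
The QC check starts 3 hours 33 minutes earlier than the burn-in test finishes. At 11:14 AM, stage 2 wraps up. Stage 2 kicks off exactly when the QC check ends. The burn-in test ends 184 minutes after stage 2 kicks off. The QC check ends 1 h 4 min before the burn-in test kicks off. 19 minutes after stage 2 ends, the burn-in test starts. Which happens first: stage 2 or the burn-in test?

The burn-in test starts at 11:14 AM + 19 min = 11:33 AM.
The QC check ends at 11:33 AM − 64 min = 10:29 AM.
So stage 2 starts at 10:29 AM.
Stage 2 starts at 10:29 AM and the burn-in test starts at 11:33 AM, so stage 2 is first.

stage 2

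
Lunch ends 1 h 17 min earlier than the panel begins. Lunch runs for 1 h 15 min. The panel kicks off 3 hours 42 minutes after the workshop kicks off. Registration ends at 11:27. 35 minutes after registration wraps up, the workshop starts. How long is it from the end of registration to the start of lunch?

The workshop starts at 11:27 + 35 min = 12:02.
The panel starts at 12:02 + 222 min = 15:44.
Lunch ends at 15:44 − 77 min = 14:27.
Lunch starts at 14:27 − 75 min = 13:12.
From 11:27 to 13:12 is 1 hour 45 minutes.

1 hour 45 minutes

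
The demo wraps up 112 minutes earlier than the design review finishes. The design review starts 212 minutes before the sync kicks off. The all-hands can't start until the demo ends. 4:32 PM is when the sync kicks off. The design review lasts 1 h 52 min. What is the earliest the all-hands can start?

The design review starts at 4:32 PM − 212 min = 1:00 PM.
The design review ends at 1:00 PM + 112 min = 2:52 PM.
The demo ends at 2:52 PM − 112 min = 1:00 PM.
The all-hands is bounded by the demo, so the earliest it can start is 1:00 PM.

1:00 PM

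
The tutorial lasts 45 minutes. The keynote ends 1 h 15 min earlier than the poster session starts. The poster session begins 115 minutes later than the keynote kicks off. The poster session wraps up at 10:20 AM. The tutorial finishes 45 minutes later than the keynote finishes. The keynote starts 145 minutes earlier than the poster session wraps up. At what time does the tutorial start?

8:35 AM

The keynote starts at 10:20 AM − 145 min = 7:55 AM.
The poster session starts at 7:55 AM + 115 min = 9:50 AM.
The keynote ends at 9:50 AM − 75 min = 8:35 AM.
The tutorial ends at 8:35 AM + 45 min = 9:20 AM.
The tutorial starts at 9:20 AM − 45 min = 8:35 AM.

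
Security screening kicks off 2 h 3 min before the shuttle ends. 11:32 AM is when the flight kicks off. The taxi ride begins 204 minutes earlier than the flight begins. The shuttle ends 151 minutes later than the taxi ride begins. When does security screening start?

8:36 AM

The taxi ride starts at 11:32 AM − 204 min = 8:08 AM.
The shuttle ends at 8:08 AM + 151 min = 10:39 AM.
Security screening starts at 10:39 AM − 123 min = 8:36 AM.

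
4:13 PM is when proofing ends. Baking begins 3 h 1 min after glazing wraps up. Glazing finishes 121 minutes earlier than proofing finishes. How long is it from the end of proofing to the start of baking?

an hour

Glazing ends at 4:13 PM − 121 min = 2:12 PM.
Baking starts at 2:12 PM + 181 min = 5:13 PM.
From 4:13 PM to 5:13 PM is an hour.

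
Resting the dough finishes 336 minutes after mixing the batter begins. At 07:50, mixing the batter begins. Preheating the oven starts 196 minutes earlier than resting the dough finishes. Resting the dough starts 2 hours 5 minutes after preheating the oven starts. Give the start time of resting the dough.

12:15

Resting the dough ends at 07:50 + 336 min = 13:26.
Preheating the oven starts at 13:26 − 196 min = 10:10.
Resting the dough starts at 10:10 + 125 min = 12:15.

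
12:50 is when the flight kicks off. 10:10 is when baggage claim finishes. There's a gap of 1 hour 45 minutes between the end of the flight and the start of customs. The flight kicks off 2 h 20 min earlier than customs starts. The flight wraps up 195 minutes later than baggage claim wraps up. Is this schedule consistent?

Yes

The flight ends at 10:10 + 195 min = 13:25.
Customs starts at 13:25 + 105 min = 15:10.
The flight starts at 15:10 − 140 min = 12:50.
That matches the stated 12:50, so the schedule is consistent.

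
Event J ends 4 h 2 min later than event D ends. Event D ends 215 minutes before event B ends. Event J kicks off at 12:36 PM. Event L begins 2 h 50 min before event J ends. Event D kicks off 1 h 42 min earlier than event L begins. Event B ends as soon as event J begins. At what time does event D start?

8:31 AM

Event B ends at 12:36 PM.
Event D ends at 12:36 PM − 215 min = 9:01 AM.
Event J ends at 9:01 AM + 242 min = 1:03 PM.
Event L starts at 1:03 PM − 170 min = 10:13 AM.
Event D starts at 10:13 AM − 102 min = 8:31 AM.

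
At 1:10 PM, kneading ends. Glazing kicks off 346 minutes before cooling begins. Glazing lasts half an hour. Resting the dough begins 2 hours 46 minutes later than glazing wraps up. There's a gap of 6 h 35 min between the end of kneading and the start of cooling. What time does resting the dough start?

Cooling starts at 1:10 PM + 395 min = 7:45 PM.
Glazing starts at 7:45 PM − 346 min = 1:59 PM.
Glazing ends at 1:59 PM + 30 min = 2:29 PM.
Resting the dough starts at 2:29 PM + 166 min = 5:15 PM.

5:15 PM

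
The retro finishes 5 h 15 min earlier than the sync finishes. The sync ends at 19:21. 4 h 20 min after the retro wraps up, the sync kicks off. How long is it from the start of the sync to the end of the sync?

55 minutes

The retro ends at 19:21 − 315 min = 14:06.
The sync starts at 14:06 + 260 min = 18:26.
From 18:26 to 19:21 is 55 minutes.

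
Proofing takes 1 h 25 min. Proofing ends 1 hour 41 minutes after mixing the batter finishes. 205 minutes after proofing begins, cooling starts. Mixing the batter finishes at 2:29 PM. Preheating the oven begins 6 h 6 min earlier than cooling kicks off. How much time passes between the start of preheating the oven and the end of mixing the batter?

Proofing ends at 2:29 PM + 101 min = 4:10 PM.
Proofing starts at 4:10 PM − 85 min = 2:45 PM.
Cooling starts at 2:45 PM + 205 min = 6:10 PM.
Preheating the oven starts at 6:10 PM − 366 min = 12:04 PM.
From 12:04 PM to 2:29 PM is 2 hours 25 minutes.

2 hours 25 minutes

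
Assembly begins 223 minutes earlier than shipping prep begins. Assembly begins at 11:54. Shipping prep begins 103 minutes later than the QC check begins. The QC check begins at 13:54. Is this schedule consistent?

Yes

Shipping prep starts at 13:54 + 103 min = 15:37.
Assembly starts at 15:37 − 223 min = 11:54.
That matches the stated 11:54, so the schedule is consistent.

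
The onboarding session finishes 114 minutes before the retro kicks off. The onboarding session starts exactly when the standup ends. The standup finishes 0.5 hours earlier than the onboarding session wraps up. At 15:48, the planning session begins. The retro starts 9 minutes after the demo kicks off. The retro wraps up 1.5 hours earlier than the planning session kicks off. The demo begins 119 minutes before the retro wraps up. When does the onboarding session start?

10:04

The retro ends at 15:48 − 90 min = 14:18.
The demo starts at 14:18 − 119 min = 12:19.
The retro starts at 12:19 + 9 min = 12:28.
The onboarding session ends at 12:28 − 114 min = 10:34.
The standup ends at 10:34 − 30 min = 10:04.
So the onboarding session starts at 10:04.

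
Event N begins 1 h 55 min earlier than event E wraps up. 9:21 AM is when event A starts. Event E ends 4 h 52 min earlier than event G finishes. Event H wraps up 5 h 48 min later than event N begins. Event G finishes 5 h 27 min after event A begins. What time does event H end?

Event G ends at 9:21 AM + 327 min = 2:48 PM.
Event E ends at 2:48 PM − 292 min = 9:56 AM.
Event N starts at 9:56 AM − 115 min = 8:01 AM.
Event H ends at 8:01 AM + 348 min = 1:49 PM.

1:49 PM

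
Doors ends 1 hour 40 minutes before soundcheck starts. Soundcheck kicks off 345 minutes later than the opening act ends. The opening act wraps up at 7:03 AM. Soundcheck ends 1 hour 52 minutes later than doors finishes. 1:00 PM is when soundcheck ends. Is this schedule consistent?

Yes

Soundcheck starts at 7:03 AM + 345 min = 12:48 PM.
Doors ends at 12:48 PM − 100 min = 11:08 AM.
Soundcheck ends at 11:08 AM + 112 min = 1:00 PM.
That matches the stated 1:00 PM, so the schedule is consistent.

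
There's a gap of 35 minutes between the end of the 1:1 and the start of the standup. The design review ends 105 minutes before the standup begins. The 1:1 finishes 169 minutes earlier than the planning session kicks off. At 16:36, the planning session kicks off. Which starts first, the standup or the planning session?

The 1:1 ends at 16:36 − 169 min = 13:47.
The standup starts at 13:47 + 35 min = 14:22.
The standup starts at 14:22 and the planning session starts at 16:36, so the standup is first.

the standup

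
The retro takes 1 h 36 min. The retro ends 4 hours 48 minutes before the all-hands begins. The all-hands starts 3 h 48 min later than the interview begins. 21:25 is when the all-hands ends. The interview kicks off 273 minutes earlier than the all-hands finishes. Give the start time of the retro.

14:16

The interview starts at 21:25 − 273 min = 16:52.
The all-hands starts at 16:52 + 228 min = 20:40.
The retro ends at 20:40 − 288 min = 15:52.
The retro starts at 15:52 − 96 min = 14:16.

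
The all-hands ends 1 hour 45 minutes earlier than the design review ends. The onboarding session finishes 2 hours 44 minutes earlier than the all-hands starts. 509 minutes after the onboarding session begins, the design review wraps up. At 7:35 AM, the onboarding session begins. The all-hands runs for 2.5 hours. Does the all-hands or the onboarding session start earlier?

The design review ends at 7:35 AM + 509 min = 4:04 PM.
The all-hands ends at 4:04 PM − 105 min = 2:19 PM.
The all-hands starts at 2:19 PM − 150 min = 11:49 AM.
The all-hands starts at 11:49 AM and the onboarding session starts at 7:35 AM, so the onboarding session is first.

the onboarding session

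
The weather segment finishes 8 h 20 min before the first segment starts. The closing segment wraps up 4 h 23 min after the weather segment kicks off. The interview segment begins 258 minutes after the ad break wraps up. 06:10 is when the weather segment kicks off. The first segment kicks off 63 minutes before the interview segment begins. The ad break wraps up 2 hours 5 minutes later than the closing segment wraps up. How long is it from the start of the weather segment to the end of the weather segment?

1 h 23 min

The closing segment ends at 06:10 + 263 min = 10:33.
The ad break ends at 10:33 + 125 min = 12:38.
The interview segment starts at 12:38 + 258 min = 16:56.
The first segment starts at 16:56 − 63 min = 15:53.
The weather segment ends at 15:53 − 500 min = 07:33.
From 06:10 to 07:33 is 1 h 23 min.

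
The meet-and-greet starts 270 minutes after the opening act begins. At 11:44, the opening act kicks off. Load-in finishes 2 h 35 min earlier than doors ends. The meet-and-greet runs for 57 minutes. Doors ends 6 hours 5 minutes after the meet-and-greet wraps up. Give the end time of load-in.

The meet-and-greet starts at 11:44 + 270 min = 16:14.
The meet-and-greet ends at 16:14 + 57 min = 17:11.
Doors ends at 17:11 + 365 min = 23:16.
Load-in ends at 23:16 − 155 min = 20:41.

20:41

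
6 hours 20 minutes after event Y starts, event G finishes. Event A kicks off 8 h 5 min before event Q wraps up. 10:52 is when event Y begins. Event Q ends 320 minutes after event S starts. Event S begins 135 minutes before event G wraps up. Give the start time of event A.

12:12

Event G ends at 10:52 + 380 min = 17:12.
Event S starts at 17:12 − 135 min = 14:57.
Event Q ends at 14:57 + 320 min = 20:17.
Event A starts at 20:17 − 485 min = 12:12.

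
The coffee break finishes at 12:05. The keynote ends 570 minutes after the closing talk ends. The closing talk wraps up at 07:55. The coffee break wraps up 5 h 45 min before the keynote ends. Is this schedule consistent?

The keynote ends at 07:55 + 570 min = 17:25.
The coffee break ends at 17:25 − 345 min = 11:40.
But the coffee break is also said to end at 12:05 — a 25-minute conflict.

No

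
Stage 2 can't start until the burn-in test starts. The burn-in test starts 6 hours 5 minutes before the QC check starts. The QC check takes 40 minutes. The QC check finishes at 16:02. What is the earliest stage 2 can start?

The QC check starts at 16:02 − 40 min = 15:22.
The burn-in test starts at 15:22 − 365 min = 09:17.
Stage 2 is bounded by the burn-in test, so the earliest it can start is 09:17.

09:17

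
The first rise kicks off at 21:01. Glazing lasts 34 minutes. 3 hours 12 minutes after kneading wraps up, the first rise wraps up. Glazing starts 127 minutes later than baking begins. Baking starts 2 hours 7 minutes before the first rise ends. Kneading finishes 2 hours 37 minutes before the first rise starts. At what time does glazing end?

22:10

Kneading ends at 21:01 − 157 min = 18:24.
The first rise ends at 18:24 + 192 min = 21:36.
Baking starts at 21:36 − 127 min = 19:29.
Glazing starts at 19:29 + 127 min = 21:36.
Glazing ends at 21:36 + 34 min = 22:10.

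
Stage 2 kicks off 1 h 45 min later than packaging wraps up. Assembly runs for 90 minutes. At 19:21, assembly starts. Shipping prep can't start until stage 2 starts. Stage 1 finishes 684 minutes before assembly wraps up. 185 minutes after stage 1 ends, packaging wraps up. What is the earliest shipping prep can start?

Assembly ends at 19:21 + 90 min = 20:51.
Stage 1 ends at 20:51 − 684 min = 09:27.
Packaging ends at 09:27 + 185 min = 12:32.
Stage 2 starts at 12:32 + 105 min = 14:17.
Shipping prep is bounded by stage 2, so the earliest it can start is 14:17.

14:17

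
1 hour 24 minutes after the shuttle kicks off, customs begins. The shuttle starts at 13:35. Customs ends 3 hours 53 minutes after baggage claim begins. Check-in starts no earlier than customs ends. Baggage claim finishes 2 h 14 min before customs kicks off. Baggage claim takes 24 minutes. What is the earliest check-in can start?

Customs starts at 13:35 + 84 min = 14:59.
Baggage claim ends at 14:59 − 134 min = 12:45.
Baggage claim starts at 12:45 − 24 min = 12:21.
Customs ends at 12:21 + 233 min = 16:14.
Check-in is bounded by customs, so the earliest it can start is 16:14.

16:14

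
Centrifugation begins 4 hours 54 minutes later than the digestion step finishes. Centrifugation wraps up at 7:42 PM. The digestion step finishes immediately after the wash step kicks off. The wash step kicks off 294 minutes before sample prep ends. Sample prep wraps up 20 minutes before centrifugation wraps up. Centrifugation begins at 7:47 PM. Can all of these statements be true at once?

Sample prep ends at 7:42 PM − 20 min = 7:22 PM.
The wash step starts at 7:22 PM − 294 min = 2:28 PM.
So the digestion step ends at 2:28 PM.
Centrifugation starts at 2:28 PM + 294 min = 7:22 PM.
But centrifugation is also said to start at 7:47 PM — a 25-minute conflict.

No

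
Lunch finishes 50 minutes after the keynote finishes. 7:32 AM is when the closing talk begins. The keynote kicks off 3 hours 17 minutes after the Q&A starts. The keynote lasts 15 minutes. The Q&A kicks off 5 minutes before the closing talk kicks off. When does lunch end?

The Q&A starts at 7:32 AM − 5 min = 7:27 AM.
The keynote starts at 7:27 AM + 197 min = 10:44 AM.
The keynote ends at 10:44 AM + 15 min = 10:59 AM.
Lunch ends at 10:59 AM + 50 min = 11:49 AM.

11:49 AM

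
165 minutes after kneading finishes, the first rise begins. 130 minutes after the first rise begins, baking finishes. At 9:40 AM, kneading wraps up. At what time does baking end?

2:35 PM

The first rise starts at 9:40 AM + 165 min = 12:25 PM.
Baking ends at 12:25 PM + 130 min = 2:35 PM.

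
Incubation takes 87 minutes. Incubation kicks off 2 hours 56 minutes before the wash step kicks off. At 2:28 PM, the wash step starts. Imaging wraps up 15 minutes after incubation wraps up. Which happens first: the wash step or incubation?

Incubation starts at 2:28 PM − 176 min = 11:32 AM.
The wash step starts at 2:28 PM and incubation starts at 11:32 AM, so incubation is first.

incubation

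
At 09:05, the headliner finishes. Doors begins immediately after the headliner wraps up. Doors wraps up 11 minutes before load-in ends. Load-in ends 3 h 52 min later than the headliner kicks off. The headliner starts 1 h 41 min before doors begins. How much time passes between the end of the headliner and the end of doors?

Doors starts at 09:05.
The headliner starts at 09:05 − 101 min = 07:24.
Load-in ends at 07:24 + 232 min = 11:16.
Doors ends at 11:16 − 11 min = 11:05.
From 09:05 to 11:05 is two hours.

two hours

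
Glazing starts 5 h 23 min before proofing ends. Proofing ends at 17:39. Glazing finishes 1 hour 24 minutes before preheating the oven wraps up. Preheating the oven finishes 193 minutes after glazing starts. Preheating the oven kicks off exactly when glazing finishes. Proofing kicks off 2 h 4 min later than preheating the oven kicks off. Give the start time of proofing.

Glazing starts at 17:39 − 323 min = 12:16.
Preheating the oven ends at 12:16 + 193 min = 15:29.
Glazing ends at 15:29 − 84 min = 14:05.
So preheating the oven starts at 14:05.
Proofing starts at 14:05 + 124 min = 16:09.

16:09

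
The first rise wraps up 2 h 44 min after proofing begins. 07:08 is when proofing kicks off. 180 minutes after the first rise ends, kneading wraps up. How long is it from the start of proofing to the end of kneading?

The first rise ends at 07:08 + 164 min = 09:52.
Kneading ends at 09:52 + 180 min = 12:52.
From 07:08 to 12:52 is 5 h 44 min.

5 h 44 min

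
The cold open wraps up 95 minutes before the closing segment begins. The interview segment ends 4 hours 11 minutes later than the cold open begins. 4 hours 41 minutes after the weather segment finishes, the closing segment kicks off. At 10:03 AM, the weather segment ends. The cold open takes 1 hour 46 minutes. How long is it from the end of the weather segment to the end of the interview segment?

331 minutes

The closing segment starts at 10:03 AM + 281 min = 2:44 PM.
The cold open ends at 2:44 PM − 95 min = 1:09 PM.
The cold open starts at 1:09 PM − 106 min = 11:23 AM.
The interview segment ends at 11:23 AM + 251 min = 3:34 PM.
From 10:03 AM to 3:34 PM is 331 minutes.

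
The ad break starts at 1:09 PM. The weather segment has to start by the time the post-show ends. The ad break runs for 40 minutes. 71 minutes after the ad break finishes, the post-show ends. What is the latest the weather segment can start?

The ad break ends at 1:09 PM + 40 min = 1:49 PM.
The post-show ends at 1:49 PM + 71 min = 3:00 PM.
The weather segment is bounded by the post-show, so the latest it can start is 3:00 PM.

3:00 PM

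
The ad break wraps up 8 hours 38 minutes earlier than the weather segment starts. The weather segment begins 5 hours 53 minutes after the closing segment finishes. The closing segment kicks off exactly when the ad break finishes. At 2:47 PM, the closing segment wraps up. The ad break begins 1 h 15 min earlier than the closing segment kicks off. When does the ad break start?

10:47 AM

The weather segment starts at 2:47 PM + 353 min = 8:40 PM.
The ad break ends at 8:40 PM − 518 min = 12:02 PM.
So the closing segment starts at 12:02 PM.
The ad break starts at 12:02 PM − 75 min = 10:47 AM.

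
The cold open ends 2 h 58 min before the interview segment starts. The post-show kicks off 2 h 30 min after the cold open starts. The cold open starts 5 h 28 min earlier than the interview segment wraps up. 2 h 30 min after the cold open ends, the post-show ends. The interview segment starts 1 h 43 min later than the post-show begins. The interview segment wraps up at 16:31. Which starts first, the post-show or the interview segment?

The cold open starts at 16:31 − 328 min = 11:03.
The post-show starts at 11:03 + 150 min = 13:33.
The interview segment starts at 13:33 + 103 min = 15:16.
The post-show starts at 13:33 and the interview segment starts at 15:16, so the post-show is first.

the post-show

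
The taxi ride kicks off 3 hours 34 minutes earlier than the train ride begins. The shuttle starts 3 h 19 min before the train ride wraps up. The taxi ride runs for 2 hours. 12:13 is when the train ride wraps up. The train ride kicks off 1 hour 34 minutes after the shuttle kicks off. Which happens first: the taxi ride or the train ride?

The shuttle starts at 12:13 − 199 min = 08:54.
The train ride starts at 08:54 + 94 min = 10:28.
The taxi ride starts at 10:28 − 214 min = 06:54.
The taxi ride starts at 06:54 and the train ride starts at 10:28, so the taxi ride is first.

the taxi ride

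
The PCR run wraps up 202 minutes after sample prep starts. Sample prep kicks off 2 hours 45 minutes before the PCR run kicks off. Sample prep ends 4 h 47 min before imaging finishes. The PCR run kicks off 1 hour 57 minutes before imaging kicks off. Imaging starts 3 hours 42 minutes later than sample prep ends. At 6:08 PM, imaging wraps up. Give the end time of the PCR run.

Sample prep ends at 6:08 PM − 287 min = 1:21 PM.
Imaging starts at 1:21 PM + 222 min = 5:03 PM.
The PCR run starts at 5:03 PM − 117 min = 3:06 PM.
Sample prep starts at 3:06 PM − 165 min = 12:21 PM.
The PCR run ends at 12:21 PM + 202 min = 3:43 PM.

3:43 PM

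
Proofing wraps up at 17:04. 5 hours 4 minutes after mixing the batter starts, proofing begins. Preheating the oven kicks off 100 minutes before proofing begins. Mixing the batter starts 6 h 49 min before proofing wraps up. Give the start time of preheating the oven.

Mixing the batter starts at 17:04 − 409 min = 10:15.
Proofing starts at 10:15 + 304 min = 15:19.
Preheating the oven starts at 15:19 − 100 min = 13:39.

13:39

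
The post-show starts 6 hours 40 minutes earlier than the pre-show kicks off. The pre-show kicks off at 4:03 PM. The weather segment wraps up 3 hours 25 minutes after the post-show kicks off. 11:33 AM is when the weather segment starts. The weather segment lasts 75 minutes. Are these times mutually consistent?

The post-show starts at 4:03 PM − 400 min = 9:23 AM.
The weather segment ends at 9:23 AM + 205 min = 12:48 PM.
The weather segment starts at 12:48 PM − 75 min = 11:33 AM.
That matches the stated 11:33 AM, so the schedule is consistent.

Yes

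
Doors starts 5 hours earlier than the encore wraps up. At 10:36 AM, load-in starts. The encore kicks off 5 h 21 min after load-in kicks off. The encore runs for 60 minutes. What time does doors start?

The encore starts at 10:36 AM + 321 min = 3:57 PM.
The encore ends at 3:57 PM + 60 min = 4:57 PM.
Doors starts at 4:57 PM − 300 min = 11:57 AM.

11:57 AM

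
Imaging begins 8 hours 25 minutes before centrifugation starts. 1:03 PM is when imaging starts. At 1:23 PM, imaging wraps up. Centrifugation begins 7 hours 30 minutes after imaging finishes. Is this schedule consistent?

No

Centrifugation starts at 1:23 PM + 450 min = 8:53 PM.
Imaging starts at 8:53 PM − 505 min = 12:28 PM.
But imaging is also said to start at 1:03 PM — a 35-minute conflict.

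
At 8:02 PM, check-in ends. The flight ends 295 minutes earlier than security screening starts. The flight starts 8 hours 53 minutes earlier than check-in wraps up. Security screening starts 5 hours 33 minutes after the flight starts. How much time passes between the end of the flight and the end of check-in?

The flight starts at 8:02 PM − 533 min = 11:09 AM.
Security screening starts at 11:09 AM + 333 min = 4:42 PM.
The flight ends at 4:42 PM − 295 min = 11:47 AM.
From 11:47 AM to 8:02 PM is 8 h 15 min.

8 h 15 min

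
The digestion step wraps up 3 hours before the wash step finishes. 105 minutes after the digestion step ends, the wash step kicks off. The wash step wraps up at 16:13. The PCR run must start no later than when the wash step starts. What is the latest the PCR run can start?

14:58

The digestion step ends at 16:13 − 180 min = 13:13.
The wash step starts at 13:13 + 105 min = 14:58.
The PCR run is bounded by the wash step, so the latest it can start is 14:58.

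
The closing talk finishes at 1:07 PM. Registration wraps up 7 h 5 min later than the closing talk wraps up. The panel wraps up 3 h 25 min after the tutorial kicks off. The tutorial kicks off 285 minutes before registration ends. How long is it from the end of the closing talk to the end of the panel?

Registration ends at 1:07 PM + 425 min = 8:12 PM.
The tutorial starts at 8:12 PM − 285 min = 3:27 PM.
The panel ends at 3:27 PM + 205 min = 6:52 PM.
From 1:07 PM to 6:52 PM is 5 h 45 min.

5 h 45 min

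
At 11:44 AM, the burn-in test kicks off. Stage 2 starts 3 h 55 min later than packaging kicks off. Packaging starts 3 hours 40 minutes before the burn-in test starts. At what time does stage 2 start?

Packaging starts at 11:44 AM − 220 min = 8:04 AM.
Stage 2 starts at 8:04 AM + 235 min = 11:59 AM.

11:59 AM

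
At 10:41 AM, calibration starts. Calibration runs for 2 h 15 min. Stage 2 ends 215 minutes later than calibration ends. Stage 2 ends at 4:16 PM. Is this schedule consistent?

Calibration ends at 10:41 AM + 135 min = 12:56 PM.
Stage 2 ends at 12:56 PM + 215 min = 4:31 PM.
But stage 2 is also said to end at 4:16 PM — a 15-minute conflict.

No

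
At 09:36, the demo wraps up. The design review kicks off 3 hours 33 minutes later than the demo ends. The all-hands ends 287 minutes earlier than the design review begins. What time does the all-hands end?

08:22

The design review starts at 09:36 + 213 min = 13:09.
The all-hands ends at 13:09 − 287 min = 08:22.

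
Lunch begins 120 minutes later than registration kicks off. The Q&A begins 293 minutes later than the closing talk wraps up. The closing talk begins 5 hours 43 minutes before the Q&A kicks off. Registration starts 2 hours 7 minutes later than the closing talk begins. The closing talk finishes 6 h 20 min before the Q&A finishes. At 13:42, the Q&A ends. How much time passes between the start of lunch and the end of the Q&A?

The closing talk ends at 13:42 − 380 min = 07:22.
The Q&A starts at 07:22 + 293 min = 12:15.
The closing talk starts at 12:15 − 343 min = 06:32.
Registration starts at 06:32 + 127 min = 08:39.
Lunch starts at 08:39 + 120 min = 10:39.
From 10:39 to 13:42 is 3 h 3 min.

3 h 3 min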